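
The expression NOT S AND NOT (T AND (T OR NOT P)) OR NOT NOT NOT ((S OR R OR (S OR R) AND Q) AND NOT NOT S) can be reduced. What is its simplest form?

NOT S AND NOT (T AND (T OR NOT P)) OR NOT NOT NOT ((S OR R OR (S OR R) AND Q) AND NOT NOT S)
= NOT S AND NOT (T AND (T OR NOT P)) OR NOT NOT NOT ((S OR R OR (S OR R) AND Q) AND S)   — double negation
= NOT S AND NOT T OR NOT NOT NOT ((S OR R OR (S OR R) AND Q) AND S)   — absorption
= NOT S AND NOT T OR NOT NOT NOT ((S OR R) AND S)   — absorption
= NOT S AND NOT T OR NOT NOT NOT S   — absorption
= NOT S AND NOT T OR NOT S   — double negation
= NOT S   — absorption

NOT S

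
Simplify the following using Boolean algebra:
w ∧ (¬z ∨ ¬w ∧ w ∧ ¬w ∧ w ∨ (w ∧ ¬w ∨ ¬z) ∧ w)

w ∧ (¬z ∨ ¬w ∧ w ∧ ¬w ∧ w ∨ (w ∧ ¬w ∨ ¬z) ∧ w)
= w ∧ (¬z ∨ ¬w ∧ w ∧ ¬w ∧ w ∨ ¬z ∧ w)   — complement / identity
= w ∧ (¬z ∨ ¬w ∧ w ∨ ¬z ∧ w)   — idempotence
= w ∧ (¬z ∨ ¬z ∧ w)   — complement / identity
= w ∧ ¬z   — absorption

w ∧ ¬z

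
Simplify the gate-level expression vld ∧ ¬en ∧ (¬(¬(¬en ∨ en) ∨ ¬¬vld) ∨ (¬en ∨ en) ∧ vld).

vld ∧ ¬en

vld ∧ ¬en ∧ (¬(¬(¬en ∨ en) ∨ ¬¬vld) ∨ (¬en ∨ en) ∧ vld)
= vld ∧ ¬en ∧ ((¬en ∨ en) ∧ ¬vld ∨ (¬en ∨ en) ∧ vld)   [De Morgan]
= vld ∧ ¬en ∧ (¬en ∨ en)   [distribution]
= vld ∧ ¬en   [complement / identity]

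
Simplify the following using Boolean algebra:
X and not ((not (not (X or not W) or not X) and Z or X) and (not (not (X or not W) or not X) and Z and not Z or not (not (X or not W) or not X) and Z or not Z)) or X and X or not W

X and not ((not (not (X or not W) or not X) and Z or X) and (not (not (X or not W) or not X) and Z and not Z or not (not (X or not W) or not X) and Z or not Z)) or X and X or not W
= X and not ((not (not (X or not W) or not X) and Z or X) and (not (not (X or not W) or not X) and Z or not Z)) or X and X or not W   [absorption]
= X and not (not (not (X or not W) or not X) and Z or X and not Z) or X and X or not W   [distribution]
= X and not ((X or not W) and X and Z or X and not Z) or X and X or not W   [De Morgan]
= X and not (X and Z or X and not Z) or X and X or not W   [absorption]
= X and not X or X and X or not W   [distribution]
= X or not W   [distribution]

X or not W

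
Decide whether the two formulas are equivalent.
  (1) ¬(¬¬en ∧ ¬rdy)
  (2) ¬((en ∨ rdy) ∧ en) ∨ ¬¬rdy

Yes

E1: ¬(¬¬en ∧ ¬rdy)
    = ¬en ∨ rdy   [De Morgan]
E2: ¬((en ∨ rdy) ∧ en) ∨ ¬¬rdy
    = ¬en ∨ ¬¬rdy   [absorption]
    = ¬en ∨ rdy   [double negation]
Both reduce to ¬en ∨ rdy, so they are equivalent.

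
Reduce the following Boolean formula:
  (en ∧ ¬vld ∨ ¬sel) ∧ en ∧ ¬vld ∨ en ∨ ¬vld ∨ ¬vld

(en ∧ ¬vld ∨ ¬sel) ∧ en ∧ ¬vld ∨ en ∨ ¬vld ∨ ¬vld
= en ∧ ¬vld ∨ en ∨ ¬vld ∨ ¬vld
= en ∧ ¬vld ∨ en ∨ ¬vld
= en ∨ ¬vld

en ∨ ¬vld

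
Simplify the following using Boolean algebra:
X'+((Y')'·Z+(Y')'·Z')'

X'+Y'

X'+((Y')'·Z+(Y')'·Z')'
= X'+((Y')')'   — distribution
= X'+Y'   — double negation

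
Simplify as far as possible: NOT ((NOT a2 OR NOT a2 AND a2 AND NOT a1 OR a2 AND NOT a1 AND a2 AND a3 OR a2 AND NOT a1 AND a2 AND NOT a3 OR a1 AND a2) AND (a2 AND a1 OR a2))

NOT a2

NOT ((NOT a2 OR NOT a2 AND a2 AND NOT a1 OR a2 AND NOT a1 AND a2 AND a3 OR a2 AND NOT a1 AND a2 AND NOT a3 OR a1 AND a2) AND (a2 AND a1 OR a2))
= NOT ((NOT a2 OR NOT a2 AND a2 AND NOT a1 OR a2 AND NOT a1 AND a2 OR a1 AND a2) AND (a2 AND a1 OR a2))   — distribution
= NOT ((NOT a2 OR a2 AND NOT a1 OR a1 AND a2) AND (a2 AND a1 OR a2))   — distribution
= NOT ((NOT a2 OR a2) AND (a2 AND a1 OR a2))   — distribution
= NOT (a2 AND a1 OR a2)   — complement / identity
= NOT a2   — absorption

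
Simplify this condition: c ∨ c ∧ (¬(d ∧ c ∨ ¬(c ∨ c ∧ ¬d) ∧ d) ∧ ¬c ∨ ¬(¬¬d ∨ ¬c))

c ∨ c ∧ (¬(d ∧ c ∨ ¬(c ∨ c ∧ ¬d) ∧ d) ∧ ¬c ∨ ¬(¬¬d ∨ ¬c))
= c ∨ c ∧ (¬(d ∧ c ∨ ¬c ∧ d) ∧ ¬c ∨ ¬(¬¬d ∨ ¬c))   [absorption]
= c ∨ c ∧ (¬d ∧ ¬c ∨ ¬(¬¬d ∨ ¬c))   [distribution]
= c ∨ c ∧ (¬d ∧ ¬c ∨ ¬d ∧ c)   [De Morgan]
= c ∨ c ∧ ¬d   [distribution]
= c   [absorption]

c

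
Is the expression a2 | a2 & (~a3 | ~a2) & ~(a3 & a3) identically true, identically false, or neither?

neither

a2 | a2 & (~a3 | ~a2) & ~(a3 & a3)
= a2 | a2 & (~a3 | ~a2) & ~a3   (idempotence)
= a2 | a2 & ~a3   (absorption)
= a2   (absorption)
This depends on a2, so it is not a constant.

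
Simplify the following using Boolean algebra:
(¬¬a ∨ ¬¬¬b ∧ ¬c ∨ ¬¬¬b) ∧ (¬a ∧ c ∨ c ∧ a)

(¬¬a ∨ ¬¬¬b ∧ ¬c ∨ ¬¬¬b) ∧ (¬a ∧ c ∨ c ∧ a)
= (a ∨ ¬¬¬b ∧ ¬c ∨ ¬¬¬b) ∧ (¬a ∧ c ∨ c ∧ a)
= (a ∨ ¬¬¬b ∧ ¬c ∨ ¬¬¬b) ∧ c
= (a ∨ ¬¬¬b) ∧ c
= (a ∨ ¬b) ∧ c

(a ∨ ¬b) ∧ c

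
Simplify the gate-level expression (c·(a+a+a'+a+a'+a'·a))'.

(c·(a+a+a'+a+a'+a'·a))'
= (c·(a+a+a'+a+a'))'   — complement / identity
= (c·(a+a'+a+a'))'   — idempotence
= (c·(a+a'))'   — idempotence
= c'   — complement / identity

c'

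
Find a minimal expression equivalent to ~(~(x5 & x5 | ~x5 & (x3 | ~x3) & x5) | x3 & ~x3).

x5

~(~(x5 & x5 | ~x5 & (x3 | ~x3) & x5) | x3 & ~x3)
= ~(~(x5 & x5 | ~x5 & x5) | x3 & ~x3)   (complement / identity)
= ~~(x5 & x5 | ~x5 & x5)   (complement / identity)
= ~~x5   (distribution)
= x5   (double negation)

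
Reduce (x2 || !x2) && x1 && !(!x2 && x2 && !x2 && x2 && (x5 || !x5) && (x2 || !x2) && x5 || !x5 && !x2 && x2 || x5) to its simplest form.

x1 && !x5

(x2 || !x2) && x1 && !(!x2 && x2 && !x2 && x2 && (x5 || !x5) && (x2 || !x2) && x5 || !x5 && !x2 && x2 || x5)
= (x2 || !x2) && x1 && !(!x2 && x2 && !x2 && x2 && (x5 || !x5) && x5 || !x5 && !x2 && x2 || x5)   (complement / identity)
= (x2 || !x2) && x1 && !(!x2 && x2 && (x5 || !x5) && x5 || !x5 && !x2 && x2 || x5)   (idempotence)
= (x2 || !x2) && x1 && !(!x2 && x2 && x5 || !x5 && !x2 && x2 || x5)   (complement / identity)
= (x2 || !x2) && x1 && !(!x2 && x2 || x5)   (distribution)
= x1 && !(!x2 && x2 || x5)   (complement / identity)
= x1 && !x5   (complement / identity)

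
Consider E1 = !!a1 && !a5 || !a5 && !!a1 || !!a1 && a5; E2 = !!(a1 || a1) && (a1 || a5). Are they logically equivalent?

E1: !!a1 && !a5 || !a5 && !!a1 || !!a1 && a5
    = !!a1 && !a5 || !!a1   (distribution)
    = !!a1   (absorption)
    = a1   (double negation)
E2: !!(a1 || a1) && (a1 || a5)
    = (a1 || a1) && (a1 || a5)   (double negation)
    = a1 && a5 || a1   (distribution)
    = a1   (absorption)
Both reduce to a1, so they are equivalent.

Yes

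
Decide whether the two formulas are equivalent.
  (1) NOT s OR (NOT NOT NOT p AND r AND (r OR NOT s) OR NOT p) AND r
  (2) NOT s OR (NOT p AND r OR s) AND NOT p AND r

Yes

E1: NOT s OR (NOT NOT NOT p AND r AND (r OR NOT s) OR NOT p) AND r
    = NOT s OR (NOT NOT NOT p AND r OR NOT p) AND r   (absorption)
    = NOT s OR (NOT p AND r OR NOT p) AND r   (double negation)
    = NOT s OR NOT p AND r   (absorption)
E2: NOT s OR (NOT p AND r OR s) AND NOT p AND r
    = NOT s OR NOT p AND r   (absorption)
Both reduce to NOT s OR NOT p AND r, so they are equivalent.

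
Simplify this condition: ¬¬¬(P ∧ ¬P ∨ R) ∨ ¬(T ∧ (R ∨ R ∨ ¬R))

¬R ∨ ¬T

¬¬¬(P ∧ ¬P ∨ R) ∨ ¬(T ∧ (R ∨ R ∨ ¬R))
= ¬(P ∧ ¬P ∨ R) ∨ ¬(T ∧ (R ∨ R ∨ ¬R))   [double negation]
= ¬R ∨ ¬(T ∧ (R ∨ R ∨ ¬R))   [complement / identity]
= ¬R ∨ ¬(T ∧ (R ∨ ¬R))   [idempotence]
= ¬R ∨ ¬T   [complement / identity]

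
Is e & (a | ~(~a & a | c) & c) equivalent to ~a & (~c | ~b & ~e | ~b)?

No

E1: e & (a | ~(~a & a | c) & c)
    = e & (a | ~c & c)
    = e & a
E2: ~a & (~c | ~b & ~e | ~b)
    = ~a & (~c | ~b)
These differ: at a=1, b=0, c=0, e=1, E1 = 1 but E2 = 0.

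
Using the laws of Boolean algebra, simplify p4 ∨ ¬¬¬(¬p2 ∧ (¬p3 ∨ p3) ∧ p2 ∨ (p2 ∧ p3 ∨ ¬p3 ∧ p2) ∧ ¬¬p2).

p4 ∨ ¬¬¬(¬p2 ∧ (¬p3 ∨ p3) ∧ p2 ∨ (p2 ∧ p3 ∨ ¬p3 ∧ p2) ∧ ¬¬p2)
= p4 ∨ ¬¬¬(¬p2 ∧ (¬p3 ∨ p3) ∧ p2 ∨ p2 ∧ ¬¬p2)
= p4 ∨ ¬¬¬(¬p2 ∧ (¬p3 ∨ p3) ∧ p2 ∨ p2 ∧ p2)
= p4 ∨ ¬¬¬(¬p2 ∧ p2 ∨ p2 ∧ p2)
= p4 ∨ ¬¬¬p2
= p4 ∨ ¬p2

p4 ∨ ¬p2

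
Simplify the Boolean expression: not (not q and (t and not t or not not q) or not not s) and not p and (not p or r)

not (not q and (t and not t or not not q) or not not s) and not p and (not p or r)
= not (not q and not not q or not not s) and not p and (not p or r)   — complement / identity
= not (not q and not not q or not not s) and not p   — absorption
= not (not q and not not q or s) and not p   — double negation
= not (not q and q or s) and not p   — double negation
= not s and not p   — complement / identity

not s and not p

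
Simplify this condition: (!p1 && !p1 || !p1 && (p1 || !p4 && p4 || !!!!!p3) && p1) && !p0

(!p1 && !p1 || !p1 && (p1 || !p4 && p4 || !!!!!p3) && p1) && !p0
= (!p1 && !p1 || !p1 && (p1 || !!!!!p3) && p1) && !p0   (complement / identity)
= (!p1 && !p1 || !p1 && (p1 || !!!p3) && p1) && !p0   (double negation)
= (!p1 && !p1 || !p1 && (p1 || !p3) && p1) && !p0   (double negation)
= (!p1 && !p1 || !p1 && p1) && !p0   (absorption)
= !p1 && !p0   (distribution)

!p1 && !p0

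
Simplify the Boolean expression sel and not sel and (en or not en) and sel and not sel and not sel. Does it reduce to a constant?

False

sel and not sel and (en or not en) and sel and not sel and not sel
= sel and not sel and sel and not sel and not sel   — complement / identity
= sel and not sel and sel and not sel   — idempotence
= sel and not sel   — idempotence
= False   — complement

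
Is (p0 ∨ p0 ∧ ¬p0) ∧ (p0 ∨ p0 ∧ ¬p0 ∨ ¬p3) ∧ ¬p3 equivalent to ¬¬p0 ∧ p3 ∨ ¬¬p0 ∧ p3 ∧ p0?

E1: (p0 ∨ p0 ∧ ¬p0) ∧ (p0 ∨ p0 ∧ ¬p0 ∨ ¬p3) ∧ ¬p3
    = (p0 ∨ p0 ∧ ¬p0) ∧ ¬p3   — absorption
    = p0 ∧ ¬p3   — complement / identity
E2: ¬¬p0 ∧ p3 ∨ ¬¬p0 ∧ p3 ∧ p0
    = ¬¬p0 ∧ p3   — absorption
    = p0 ∧ p3   — double negation
These differ: at p0=1, p3=0, E1 = 1 but E2 = 0.

No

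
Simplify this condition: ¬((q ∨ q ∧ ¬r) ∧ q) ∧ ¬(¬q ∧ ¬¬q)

¬q

¬((q ∨ q ∧ ¬r) ∧ q) ∧ ¬(¬q ∧ ¬¬q)
= ¬(q ∧ q) ∧ ¬(¬q ∧ ¬¬q)   — absorption
= ¬q ∧ ¬(¬q ∧ ¬¬q)   — idempotence
= ¬q ∧ (q ∨ ¬q)   — De Morgan
= ¬q   — complement / identity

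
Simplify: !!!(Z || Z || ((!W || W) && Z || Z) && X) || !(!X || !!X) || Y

!!!(Z || Z || ((!W || W) && Z || Z) && X) || !(!X || !!X) || Y
= !!!(Z || Z || (Z || Z) && X) || !(!X || !!X) || Y
= !!!(Z || Z) || !(!X || !!X) || Y
= !(Z || Z) || !(!X || !!X) || Y
= !(Z || Z) || X && !X || Y
= !(Z || Z) || Y
= !Z || Y

!Z || Y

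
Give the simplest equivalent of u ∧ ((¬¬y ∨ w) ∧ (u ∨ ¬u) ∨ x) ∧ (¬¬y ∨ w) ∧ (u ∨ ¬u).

u ∧ (y ∨ w)

u ∧ ((¬¬y ∨ w) ∧ (u ∨ ¬u) ∨ x) ∧ (¬¬y ∨ w) ∧ (u ∨ ¬u)
= u ∧ (¬¬y ∨ w) ∧ (u ∨ ¬u)   — absorption
= u ∧ (¬¬y ∨ w)   — complement / identity
= u ∧ (y ∨ w)   — double negation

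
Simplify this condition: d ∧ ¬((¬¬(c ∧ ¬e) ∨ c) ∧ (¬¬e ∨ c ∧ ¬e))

d ∧ ¬c

d ∧ ¬((¬¬(c ∧ ¬e) ∨ c) ∧ (¬¬e ∨ c ∧ ¬e))
= d ∧ ¬((¬¬(c ∧ ¬e) ∨ c) ∧ (e ∨ c ∧ ¬e))   [double negation]
= d ∧ ¬((c ∧ ¬e ∨ c) ∧ (e ∨ c ∧ ¬e))   [double negation]
= d ∧ ¬(c ∧ e ∨ c ∧ ¬e)   [distribution]
= d ∧ ¬c   [distribution]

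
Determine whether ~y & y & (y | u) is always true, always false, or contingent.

always false

~y & y & (y | u)
= ~y & y   — absorption
= 0   — complement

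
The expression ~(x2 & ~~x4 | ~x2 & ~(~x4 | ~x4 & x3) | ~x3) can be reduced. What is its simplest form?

~(x2 & ~~x4 | ~x2 & ~(~x4 | ~x4 & x3) | ~x3)
= ~(x2 & ~~x4 | ~x2 & ~~x4 | ~x3)
= ~(~~x4 | ~x3)
= ~x4 & x3

~x4 & x3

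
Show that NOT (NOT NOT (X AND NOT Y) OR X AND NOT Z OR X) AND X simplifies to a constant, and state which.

FALSE

NOT (NOT NOT (X AND NOT Y) OR X AND NOT Z OR X) AND X
= NOT (X AND NOT Y OR X AND NOT Z OR X) AND X   (double negation)
= NOT (X AND NOT Y OR X) AND X   (absorption)
= NOT X AND X   (absorption)
= FALSE   (complement)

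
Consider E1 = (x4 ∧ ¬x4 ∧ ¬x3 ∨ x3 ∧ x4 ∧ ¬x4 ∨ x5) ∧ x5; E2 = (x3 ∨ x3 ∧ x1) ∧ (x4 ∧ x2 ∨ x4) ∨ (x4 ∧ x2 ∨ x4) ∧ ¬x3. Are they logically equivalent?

E1: (x4 ∧ ¬x4 ∧ ¬x3 ∨ x3 ∧ x4 ∧ ¬x4 ∨ x5) ∧ x5
    = (x4 ∧ ¬x4 ∨ x5) ∧ x5
    = x5 ∧ x5
    = x5
E2: (x3 ∨ x3 ∧ x1) ∧ (x4 ∧ x2 ∨ x4) ∨ (x4 ∧ x2 ∨ x4) ∧ ¬x3
    = x3 ∧ (x4 ∧ x2 ∨ x4) ∨ (x4 ∧ x2 ∨ x4) ∧ ¬x3
    = x4 ∧ x2 ∨ x4
    = x4
These differ: at x1=1, x2=1, x3=0, x4=1, x5=0, E1 = 0 but E2 = 1.

No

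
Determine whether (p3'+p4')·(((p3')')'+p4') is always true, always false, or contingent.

(p3'+p4')·(((p3')')'+p4')
= (p3'+p4')·(p3'+p4')   (double negation)
= p3'+p4'   (idempotence)
This depends on p3, p4, so it is not a constant.

contingent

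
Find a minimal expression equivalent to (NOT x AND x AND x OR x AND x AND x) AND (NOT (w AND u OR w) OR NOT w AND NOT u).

(NOT x AND x AND x OR x AND x AND x) AND (NOT (w AND u OR w) OR NOT w AND NOT u)
= x AND x AND (NOT (w AND u OR w) OR NOT w AND NOT u)   [distribution]
= x AND x AND (NOT w OR NOT w AND NOT u)   [absorption]
= x AND (NOT w OR NOT w AND NOT u)   [idempotence]
= x AND NOT w   [absorption]

x AND NOT w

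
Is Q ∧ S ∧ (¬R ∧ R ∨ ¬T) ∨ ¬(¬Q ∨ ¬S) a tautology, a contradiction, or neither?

Q ∧ S ∧ (¬R ∧ R ∨ ¬T) ∨ ¬(¬Q ∨ ¬S)
= Q ∧ S ∧ (¬R ∧ R ∨ ¬T) ∨ Q ∧ S   (De Morgan)
= Q ∧ S ∧ ¬T ∨ Q ∧ S   (complement / identity)
= Q ∧ S   (absorption)
This depends on Q, S, so it is not a constant.

neither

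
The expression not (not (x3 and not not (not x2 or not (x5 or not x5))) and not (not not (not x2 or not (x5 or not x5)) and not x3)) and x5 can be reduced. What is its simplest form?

not x2 and x5

not (not (x3 and not not (not x2 or not (x5 or not x5))) and not (not not (not x2 or not (x5 or not x5)) and not x3)) and x5
= (x3 and not not (not x2 or not (x5 or not x5)) or not not (not x2 or not (x5 or not x5)) and not x3) and x5
= not not (not x2 or not (x5 or not x5)) and x5
= not (x2 and (x5 or not x5)) and x5
= not x2 and x5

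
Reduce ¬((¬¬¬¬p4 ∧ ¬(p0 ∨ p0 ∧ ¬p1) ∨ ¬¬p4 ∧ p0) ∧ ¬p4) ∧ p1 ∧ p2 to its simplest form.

p1 ∧ p2

¬((¬¬¬¬p4 ∧ ¬(p0 ∨ p0 ∧ ¬p1) ∨ ¬¬p4 ∧ p0) ∧ ¬p4) ∧ p1 ∧ p2
= ¬((¬¬¬¬p4 ∧ ¬p0 ∨ ¬¬p4 ∧ p0) ∧ ¬p4) ∧ p1 ∧ p2   (absorption)
= ¬((¬¬p4 ∧ ¬p0 ∨ ¬¬p4 ∧ p0) ∧ ¬p4) ∧ p1 ∧ p2   (double negation)
= ¬(¬¬p4 ∧ ¬p4) ∧ p1 ∧ p2   (distribution)
= (¬p4 ∨ p4) ∧ p1 ∧ p2   (De Morgan)
= p1 ∧ p2   (complement / identity)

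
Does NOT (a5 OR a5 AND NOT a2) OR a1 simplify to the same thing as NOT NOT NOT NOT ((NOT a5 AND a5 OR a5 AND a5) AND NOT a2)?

E1: NOT (a5 OR a5 AND NOT a2) OR a1
    = NOT a5 OR a1   [absorption]
E2: NOT NOT NOT NOT ((NOT a5 AND a5 OR a5 AND a5) AND NOT a2)
    = NOT NOT ((NOT a5 AND a5 OR a5 AND a5) AND NOT a2)   [double negation]
    = (NOT a5 AND a5 OR a5 AND a5) AND NOT a2   [double negation]
    = a5 AND NOT a2   [distribution]
These differ: at a1=1, a2=1, a5=0, E1 = 1 but E2 = 0.

No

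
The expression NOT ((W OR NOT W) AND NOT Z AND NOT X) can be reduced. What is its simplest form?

Z OR X

NOT ((W OR NOT W) AND NOT Z AND NOT X)
= NOT (NOT Z AND NOT X)
= Z OR X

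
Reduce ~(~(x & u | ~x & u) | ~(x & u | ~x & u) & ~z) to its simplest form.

~(~(x & u | ~x & u) | ~(x & u | ~x & u) & ~z)
= ~~(x & u | ~x & u)   — absorption
= ~~u   — distribution
= u   — double negation

u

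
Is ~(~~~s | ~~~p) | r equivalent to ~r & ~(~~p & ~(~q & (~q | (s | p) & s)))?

No

E1: ~(~~~s | ~~~p) | r
    = ~(~~~s | ~p) | r
    = ~(~s | ~p) | r
    = s & p | r
E2: ~r & ~(~~p & ~(~q & (~q | (s | p) & s)))
    = ~r & (~p | ~q & (~q | (s | p) & s))
    = ~r & (~p | ~q & (~q | s))
    = ~r & (~p | ~q)
These differ: at p=0, q=1, r=1, s=0, E1 = 1 but E2 = 0.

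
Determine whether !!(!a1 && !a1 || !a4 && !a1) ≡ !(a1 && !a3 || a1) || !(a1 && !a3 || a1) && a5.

E1: !!(!a1 && !a1 || !a4 && !a1)
    = !!(!a1 && (!a1 || !a4))   [distribution]
    = !!!a1   [absorption]
    = !a1   [double negation]
E2: !(a1 && !a3 || a1) || !(a1 && !a3 || a1) && a5
    = !(a1 && !a3 || a1)   [absorption]
    = !a1   [absorption]
Both reduce to !a1, so they are equivalent.

Yes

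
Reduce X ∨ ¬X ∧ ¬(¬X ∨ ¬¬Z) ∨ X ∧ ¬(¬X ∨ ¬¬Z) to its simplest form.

X ∨ ¬X ∧ ¬(¬X ∨ ¬¬Z) ∨ X ∧ ¬(¬X ∨ ¬¬Z)
= X ∨ ¬(¬X ∨ ¬¬Z)
= X ∨ X ∧ ¬Z
= X

X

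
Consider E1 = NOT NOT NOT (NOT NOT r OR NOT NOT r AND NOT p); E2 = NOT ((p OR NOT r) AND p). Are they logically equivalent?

No

E1: NOT NOT NOT (NOT NOT r OR NOT NOT r AND NOT p)
    = NOT NOT NOT NOT NOT r   (absorption)
    = NOT NOT NOT r   (double negation)
    = NOT r   (double negation)
E2: NOT ((p OR NOT r) AND p)
    = NOT p   (absorption)
These differ: at p=1, r=0, E1 = 1 but E2 = 0.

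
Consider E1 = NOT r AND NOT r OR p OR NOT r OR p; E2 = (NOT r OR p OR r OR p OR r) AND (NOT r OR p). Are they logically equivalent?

E1: NOT r AND NOT r OR p OR NOT r OR p
    = NOT r OR p OR NOT r OR p   — idempotence
    = NOT r OR p   — idempotence
E2: (NOT r OR p OR r OR p OR r) AND (NOT r OR p)
    = NOT r OR (p OR r OR p OR r) AND p   — distribution
    = NOT r OR (p OR r) AND p   — idempotence
    = NOT r OR p   — absorption
Both reduce to NOT r OR p, so they are equivalent.

Yes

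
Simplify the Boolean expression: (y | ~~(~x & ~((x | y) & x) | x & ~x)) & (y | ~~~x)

(y | ~~(~x & ~((x | y) & x) | x & ~x)) & (y | ~~~x)
= (y | ~~(~x & ~x | x & ~x)) & (y | ~~~x)
= (y | ~~~x) & (y | ~~~x)
= y | ~~~x
= y | ~x

y | ~x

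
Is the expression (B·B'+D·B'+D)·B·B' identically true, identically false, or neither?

identically false

(B·B'+D·B'+D)·B·B'
= (B·B'+D)·B·B'   [absorption]
= B·B'   [absorption]
= 0   [complement]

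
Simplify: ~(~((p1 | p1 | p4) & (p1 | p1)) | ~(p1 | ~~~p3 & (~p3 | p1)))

p1

~(~((p1 | p1 | p4) & (p1 | p1)) | ~(p1 | ~~~p3 & (~p3 | p1)))
= ~(~((p1 | p1 | p4) & (p1 | p1)) | ~(p1 | ~p3 & (~p3 | p1)))   (double negation)
= ~(~(p1 | p1) | ~(p1 | ~p3 & (~p3 | p1)))   (absorption)
= (p1 | p1) & (p1 | ~p3 & (~p3 | p1))   (De Morgan)
= (p1 | p1) & (p1 | ~p3)   (absorption)
= p1 | p1 & ~p3   (distribution)
= p1   (absorption)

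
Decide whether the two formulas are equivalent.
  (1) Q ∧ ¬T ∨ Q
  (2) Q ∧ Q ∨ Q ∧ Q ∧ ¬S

E1: Q ∧ ¬T ∨ Q
    = Q   — absorption
E2: Q ∧ Q ∨ Q ∧ Q ∧ ¬S
    = Q ∧ Q   — absorption
    = Q   — idempotence
Both reduce to Q, so they are equivalent.

Yes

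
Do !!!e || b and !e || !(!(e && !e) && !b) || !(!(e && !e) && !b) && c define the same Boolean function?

Yes

E1: !!!e || b
    = !e || b   (double negation)
E2: !e || !(!(e && !e) && !b) || !(!(e && !e) && !b) && c
    = !e || !(!(e && !e) && !b)   (absorption)
    = !e || e && !e || b   (De Morgan)
    = !e || b   (complement / identity)
Both reduce to !e || b, so they are equivalent.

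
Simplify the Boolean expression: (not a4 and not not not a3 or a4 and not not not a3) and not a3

not a3

(not a4 and not not not a3 or a4 and not not not a3) and not a3
= not not not a3 and not a3
= not a3 and not a3
= not a3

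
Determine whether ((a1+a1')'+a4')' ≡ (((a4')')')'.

E1: ((a1+a1')'+a4')'
    = (a1+a1')·a4   [De Morgan]
    = a4   [complement / identity]
E2: (((a4')')')'
    = (a4')'   [double negation]
    = a4   [double negation]
Both reduce to a4, so they are equivalent.

Yes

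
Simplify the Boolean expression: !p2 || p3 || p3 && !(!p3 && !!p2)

!p2 || p3 || p3 && !(!p3 && !!p2)
= !p2 || p3 || p3 && (p3 || !p2)
= !p2 || p3 || p3
= !p2 || p3

!p2 || p3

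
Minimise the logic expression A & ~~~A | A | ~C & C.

A & ~~~A | A | ~C & C
= A & ~A | A | ~C & C   — double negation
= A | ~C & C   — complement / identity
= A   — complement / identity

A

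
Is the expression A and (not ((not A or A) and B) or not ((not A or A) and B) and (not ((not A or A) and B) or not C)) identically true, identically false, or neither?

neither

A and (not ((not A or A) and B) or not ((not A or A) and B) and (not ((not A or A) and B) or not C))
= A and (not ((not A or A) and B) or not ((not A or A) and B))   — absorption
= A and not ((not A or A) and B)   — idempotence
= A and not B   — complement / identity
This depends on A, B, so it is not a constant.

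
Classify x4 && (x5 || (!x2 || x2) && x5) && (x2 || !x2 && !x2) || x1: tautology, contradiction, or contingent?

contingent

x4 && (x5 || (!x2 || x2) && x5) && (x2 || !x2 && !x2) || x1
= x4 && (x5 || (!x2 || x2) && x5) && (x2 || !x2) || x1   [idempotence]
= x4 && (x5 || x5) && (x2 || !x2) || x1   [complement / identity]
= x4 && (x5 || x5) || x1   [complement / identity]
= x4 && x5 || x1   [idempotence]
This depends on x1, x4, x5, so it is not a constant.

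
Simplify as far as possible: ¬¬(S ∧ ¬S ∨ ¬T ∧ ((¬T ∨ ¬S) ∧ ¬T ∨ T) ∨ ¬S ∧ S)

¬¬(S ∧ ¬S ∨ ¬T ∧ ((¬T ∨ ¬S) ∧ ¬T ∨ T) ∨ ¬S ∧ S)
= ¬¬(S ∧ ¬S ∨ ¬T ∧ ((¬T ∨ ¬S) ∧ ¬T ∨ T))
= ¬¬(S ∧ ¬S ∨ ¬T ∧ (¬T ∨ T))
= ¬¬(¬T ∧ (¬T ∨ T))
= ¬¬¬T
= ¬T

¬T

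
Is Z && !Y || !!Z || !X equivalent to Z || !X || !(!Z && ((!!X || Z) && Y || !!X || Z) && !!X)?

E1: Z && !Y || !!Z || !X
    = Z && !Y || Z || !X
    = Z || !X
E2: Z || !X || !(!Z && ((!!X || Z) && Y || !!X || Z) && !!X)
    = Z || !X || !(!Z && (!!X || Z) && !!X)
    = Z || !X || !(!Z && !!X)
    = Z || !X || Z || !X
    = Z || !X
Both reduce to Z || !X, so they are equivalent.

Yes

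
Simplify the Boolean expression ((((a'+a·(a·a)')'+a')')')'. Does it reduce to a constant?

0

((((a'+a·(a·a)')'+a')')')'
= ((((a'+a·a')'+a')')')'   (idempotence)
= ((a'+a·a')'+a')'   (double negation)
= ((a')'+a')'   (complement / identity)
= a'·a   (De Morgan)
= 0   (complement)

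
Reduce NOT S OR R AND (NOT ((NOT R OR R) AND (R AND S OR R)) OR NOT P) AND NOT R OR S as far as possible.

NOT S OR R AND (NOT ((NOT R OR R) AND (R AND S OR R)) OR NOT P) AND NOT R OR S
= NOT S OR R AND (NOT (R AND S OR R) OR NOT P) AND NOT R OR S   [complement / identity]
= NOT S OR R AND (NOT R OR NOT P) AND NOT R OR S   [absorption]
= NOT S OR R AND NOT R OR S   [absorption]
= NOT S OR S   [complement / identity]
= TRUE   [complement]

TRUE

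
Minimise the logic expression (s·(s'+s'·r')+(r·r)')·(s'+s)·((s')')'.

(s·(s'+s'·r')+(r·r)')·(s'+s)·((s')')'
= (s·s'+(r·r)')·(s'+s)·((s')')'
= (s·s'+(r·r)')·((s')')'
= (r·r)'·((s')')'
= (r·r)'·s'
= r'·s'

r'·s'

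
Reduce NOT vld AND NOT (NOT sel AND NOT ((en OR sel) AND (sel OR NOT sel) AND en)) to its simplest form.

NOT vld AND (sel OR en)

NOT vld AND NOT (NOT sel AND NOT ((en OR sel) AND (sel OR NOT sel) AND en))
= NOT vld AND (sel OR (en OR sel) AND (sel OR NOT sel) AND en)
= NOT vld AND (sel OR (en OR sel) AND en)
= NOT vld AND (sel OR en)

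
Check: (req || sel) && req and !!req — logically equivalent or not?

Yes

E1: (req || sel) && req
    = req
E2: !!req
    = req
Both reduce to req, so they are equivalent.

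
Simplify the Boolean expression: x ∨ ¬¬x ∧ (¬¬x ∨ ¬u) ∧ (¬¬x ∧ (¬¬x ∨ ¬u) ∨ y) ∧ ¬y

x ∨ ¬¬x ∧ (¬¬x ∨ ¬u) ∧ (¬¬x ∧ (¬¬x ∨ ¬u) ∨ y) ∧ ¬y
= x ∨ ¬¬x ∧ (¬¬x ∨ ¬u) ∧ ¬y   (absorption)
= x ∨ ¬¬x ∧ ¬y   (absorption)
= x ∨ x ∧ ¬y   (double negation)
= x   (absorption)

x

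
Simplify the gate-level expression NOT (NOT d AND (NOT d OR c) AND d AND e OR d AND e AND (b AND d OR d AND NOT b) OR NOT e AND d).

NOT d

NOT (NOT d AND (NOT d OR c) AND d AND e OR d AND e AND (b AND d OR d AND NOT b) OR NOT e AND d)
= NOT (NOT d AND d AND e OR d AND e AND (b AND d OR d AND NOT b) OR NOT e AND d)   [absorption]
= NOT (NOT d AND d AND e OR d AND e AND d OR NOT e AND d)   [distribution]
= NOT (d AND e OR NOT e AND d)   [distribution]
= NOT d   [distribution]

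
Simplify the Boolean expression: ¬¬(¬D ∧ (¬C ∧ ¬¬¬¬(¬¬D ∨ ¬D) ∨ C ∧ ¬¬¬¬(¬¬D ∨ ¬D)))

¬¬(¬D ∧ (¬C ∧ ¬¬¬¬(¬¬D ∨ ¬D) ∨ C ∧ ¬¬¬¬(¬¬D ∨ ¬D)))
= ¬¬(¬D ∧ ¬¬¬¬(¬¬D ∨ ¬D))   [distribution]
= ¬¬(¬D ∧ ¬¬(¬¬D ∨ ¬D))   [double negation]
= ¬(D ∨ ¬(¬¬D ∨ ¬D))   [De Morgan]
= ¬(D ∨ ¬D ∧ D)   [De Morgan]
= ¬D   [complement / identity]

¬D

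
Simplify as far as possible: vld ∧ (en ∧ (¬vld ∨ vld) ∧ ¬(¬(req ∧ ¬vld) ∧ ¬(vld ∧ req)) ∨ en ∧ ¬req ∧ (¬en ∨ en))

vld ∧ (en ∧ (¬vld ∨ vld) ∧ ¬(¬(req ∧ ¬vld) ∧ ¬(vld ∧ req)) ∨ en ∧ ¬req ∧ (¬en ∨ en))
= vld ∧ (en ∧ ¬(¬(req ∧ ¬vld) ∧ ¬(vld ∧ req)) ∨ en ∧ ¬req ∧ (¬en ∨ en))   — complement / identity
= vld ∧ (en ∧ (req ∧ ¬vld ∨ vld ∧ req) ∨ en ∧ ¬req ∧ (¬en ∨ en))   — De Morgan
= vld ∧ (en ∧ (req ∧ ¬vld ∨ vld ∧ req) ∨ en ∧ ¬req)   — complement / identity
= vld ∧ (en ∧ req ∨ en ∧ ¬req)   — distribution
= vld ∧ en   — distribution

vld ∧ en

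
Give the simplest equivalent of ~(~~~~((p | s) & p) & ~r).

~p | r

~(~~~~((p | s) & p) & ~r)
= ~(~~((p | s) & p) & ~r)   [double negation]
= ~(~~p & ~r)   [absorption]
= ~p | r   [De Morgan]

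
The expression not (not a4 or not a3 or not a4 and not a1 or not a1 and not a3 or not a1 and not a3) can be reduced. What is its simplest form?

a4 and a3

not (not a4 or not a3 or not a4 and not a1 or not a1 and not a3 or not a1 and not a3)
= not (not a4 or not a3 or not a4 and not a1 or not a1 and not a3)
= not (not a4 or not a3 or (not a4 or not a3) and not a1)
= not (not a4 or not a3)
= a4 and a3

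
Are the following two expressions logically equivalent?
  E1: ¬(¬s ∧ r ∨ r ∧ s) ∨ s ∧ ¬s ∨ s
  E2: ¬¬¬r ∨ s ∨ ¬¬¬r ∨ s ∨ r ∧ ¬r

Yes

E1: ¬(¬s ∧ r ∨ r ∧ s) ∨ s ∧ ¬s ∨ s
    = ¬(¬s ∧ r ∨ r ∧ s) ∨ s   [complement / identity]
    = ¬r ∨ s   [distribution]
E2: ¬¬¬r ∨ s ∨ ¬¬¬r ∨ s ∨ r ∧ ¬r
    = ¬¬¬r ∨ s ∨ r ∧ ¬r   [idempotence]
    = ¬¬¬r ∨ s   [complement / identity]
    = ¬r ∨ s   [double negation]
Both reduce to ¬r ∨ s, so they are equivalent.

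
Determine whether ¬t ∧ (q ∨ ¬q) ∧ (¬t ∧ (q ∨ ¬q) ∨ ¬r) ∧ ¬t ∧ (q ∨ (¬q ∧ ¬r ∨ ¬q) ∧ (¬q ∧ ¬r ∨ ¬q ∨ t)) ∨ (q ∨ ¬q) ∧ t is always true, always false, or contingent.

¬t ∧ (q ∨ ¬q) ∧ (¬t ∧ (q ∨ ¬q) ∨ ¬r) ∧ ¬t ∧ (q ∨ (¬q ∧ ¬r ∨ ¬q) ∧ (¬q ∧ ¬r ∨ ¬q ∨ t)) ∨ (q ∨ ¬q) ∧ t
= ¬t ∧ (q ∨ ¬q) ∧ (¬t ∧ (q ∨ ¬q) ∨ ¬r) ∧ ¬t ∧ (q ∨ ¬q ∧ ¬r ∨ ¬q) ∨ (q ∨ ¬q) ∧ t   (absorption)
= ¬t ∧ (q ∨ ¬q) ∧ ¬t ∧ (q ∨ ¬q ∧ ¬r ∨ ¬q) ∨ (q ∨ ¬q) ∧ t   (absorption)
= ¬t ∧ (q ∨ ¬q) ∧ ¬t ∧ (q ∨ ¬q) ∨ (q ∨ ¬q) ∧ t   (absorption)
= ¬t ∧ (q ∨ ¬q) ∨ (q ∨ ¬q) ∧ t   (idempotence)
= q ∨ ¬q   (distribution)
= True   (complement)

always true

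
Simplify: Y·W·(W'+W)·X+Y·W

Y·W

Y·W·(W'+W)·X+Y·W
= Y·W·X+Y·W   [complement / identity]
= Y·W   [absorption]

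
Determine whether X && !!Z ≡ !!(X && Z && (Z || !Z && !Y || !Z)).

E1: X && !!Z
    = X && Z   [double negation]
E2: !!(X && Z && (Z || !Z && !Y || !Z))
    = !!(X && Z && (Z || !Z))   [absorption]
    = !!(X && Z)   [complement / identity]
    = X && Z   [double negation]
Both reduce to X && Z, so they are equivalent.

Yes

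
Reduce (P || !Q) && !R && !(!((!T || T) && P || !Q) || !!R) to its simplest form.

(P || !Q) && !R

(P || !Q) && !R && !(!((!T || T) && P || !Q) || !!R)
= (P || !Q) && !R && !(!(P || !Q) || !!R)   (complement / identity)
= (P || !Q) && !R && (P || !Q) && !R   (De Morgan)
= (P || !Q) && !R   (idempotence)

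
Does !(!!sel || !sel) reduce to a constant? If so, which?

yes, False

!(!!sel || !sel)
= !sel && sel
= false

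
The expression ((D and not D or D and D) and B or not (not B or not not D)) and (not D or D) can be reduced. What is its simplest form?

B

((D and not D or D and D) and B or not (not B or not not D)) and (not D or D)
= ((D and not D or D and D) and B or B and not D) and (not D or D)   [De Morgan]
= (D and B or B and not D) and (not D or D)   [distribution]
= D and B or B and not D   [complement / identity]
= B   [distribution]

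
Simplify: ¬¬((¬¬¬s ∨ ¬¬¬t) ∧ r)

(¬s ∨ ¬t) ∧ r

¬¬((¬¬¬s ∨ ¬¬¬t) ∧ r)
= (¬¬¬s ∨ ¬¬¬t) ∧ r
= (¬s ∨ ¬¬¬t) ∧ r
= (¬s ∨ ¬t) ∧ r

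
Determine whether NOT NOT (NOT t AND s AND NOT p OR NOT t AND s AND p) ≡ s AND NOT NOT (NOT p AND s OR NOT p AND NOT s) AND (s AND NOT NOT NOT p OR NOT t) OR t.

E1: NOT NOT (NOT t AND s AND NOT p OR NOT t AND s AND p)
    = NOT NOT (NOT t AND s)
    = NOT t AND s
E2: s AND NOT NOT (NOT p AND s OR NOT p AND NOT s) AND (s AND NOT NOT NOT p OR NOT t) OR t
    = s AND NOT NOT NOT p AND (s AND NOT NOT NOT p OR NOT t) OR t
    = s AND NOT NOT NOT p OR t
    = s AND NOT p OR t
These differ: at p=0, s=1, t=1, E1 = 0 but E2 = 1.

No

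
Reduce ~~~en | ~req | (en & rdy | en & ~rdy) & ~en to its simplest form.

~~~en | ~req | (en & rdy | en & ~rdy) & ~en
= ~~~en | ~req | en & ~en   — distribution
= ~~~en | ~req   — complement / identity
= ~en | ~req   — double negation

~en | ~req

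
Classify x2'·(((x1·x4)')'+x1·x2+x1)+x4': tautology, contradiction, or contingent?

contingent

x2'·(((x1·x4)')'+x1·x2+x1)+x4'
= x2'·(((x1·x4)')'+x1)+x4'
= x2'·(x1·x4+x1)+x4'
= x2'·x1+x4'
This depends on x1, x2, x4, so it is not a constant.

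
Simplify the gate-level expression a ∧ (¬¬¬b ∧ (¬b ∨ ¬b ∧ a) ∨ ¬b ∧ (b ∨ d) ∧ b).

a ∧ ¬b

a ∧ (¬¬¬b ∧ (¬b ∨ ¬b ∧ a) ∨ ¬b ∧ (b ∨ d) ∧ b)
= a ∧ (¬¬¬b ∧ (¬b ∨ ¬b ∧ a) ∨ ¬b ∧ b)   [absorption]
= a ∧ (¬¬¬b ∧ ¬b ∨ ¬b ∧ b)   [absorption]
= a ∧ (¬b ∧ ¬b ∨ ¬b ∧ b)   [double negation]
= a ∧ ¬b   [distribution]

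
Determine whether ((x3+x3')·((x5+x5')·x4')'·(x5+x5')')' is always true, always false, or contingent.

always true

((x3+x3')·((x5+x5')·x4')'·(x5+x5')')'
= (((x5+x5')·x4')'·(x5+x5')')'   [complement / identity]
= (x5+x5')·x4'+x5+x5'   [De Morgan]
= x5+x5'   [absorption]
= 1   [complement]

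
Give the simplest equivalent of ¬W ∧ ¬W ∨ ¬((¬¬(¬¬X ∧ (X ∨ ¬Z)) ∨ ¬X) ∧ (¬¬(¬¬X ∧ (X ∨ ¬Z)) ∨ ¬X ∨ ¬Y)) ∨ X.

¬W ∨ X

¬W ∧ ¬W ∨ ¬((¬¬(¬¬X ∧ (X ∨ ¬Z)) ∨ ¬X) ∧ (¬¬(¬¬X ∧ (X ∨ ¬Z)) ∨ ¬X ∨ ¬Y)) ∨ X
= ¬W ∧ ¬W ∨ ¬(¬¬(¬¬X ∧ (X ∨ ¬Z)) ∨ ¬X) ∨ X   (absorption)
= ¬W ∧ ¬W ∨ ¬(¬¬(X ∧ (X ∨ ¬Z)) ∨ ¬X) ∨ X   (double negation)
= ¬W ∧ ¬W ∨ ¬(¬¬X ∨ ¬X) ∨ X   (absorption)
= ¬W ∧ ¬W ∨ ¬X ∧ X ∨ X   (De Morgan)
= ¬W ∧ ¬W ∨ X   (complement / identity)
= ¬W ∨ X   (idempotence)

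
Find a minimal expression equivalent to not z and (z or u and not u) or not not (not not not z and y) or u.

not z and (z or u and not u) or not not (not not not z and y) or u
= not z and z or not not (not not not z and y) or u   [complement / identity]
= not not (not not not z and y) or u   [complement / identity]
= not not (not z and y) or u   [double negation]
= not z and y or u   [double negation]

not z and y or u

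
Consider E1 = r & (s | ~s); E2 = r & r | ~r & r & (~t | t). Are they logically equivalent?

E1: r & (s | ~s)
    = r   (complement / identity)
E2: r & r | ~r & r & (~t | t)
    = r & r | ~r & r   (complement / identity)
    = r   (distribution)
Both reduce to r, so they are equivalent.

Yes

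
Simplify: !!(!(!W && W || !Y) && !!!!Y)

Y

!!(!(!W && W || !Y) && !!!!Y)
= !!(!(!W && W || !Y) && !!Y)   — double negation
= !(!W && W || !Y) && !!Y   — double negation
= !!Y && !!Y   — complement / identity
= !!Y   — idempotence
= Y   — double negation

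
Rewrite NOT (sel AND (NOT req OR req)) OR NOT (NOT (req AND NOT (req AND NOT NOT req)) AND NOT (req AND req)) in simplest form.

NOT sel OR req

NOT (sel AND (NOT req OR req)) OR NOT (NOT (req AND NOT (req AND NOT NOT req)) AND NOT (req AND req))
= NOT (sel AND (NOT req OR req)) OR NOT (NOT (req AND NOT (req AND req)) AND NOT (req AND req))   (double negation)
= NOT sel OR NOT (NOT (req AND NOT (req AND req)) AND NOT (req AND req))   (complement / identity)
= NOT sel OR req AND NOT (req AND req) OR req AND req   (De Morgan)
= NOT sel OR req AND NOT req OR req AND req   (idempotence)
= NOT sel OR req   (distribution)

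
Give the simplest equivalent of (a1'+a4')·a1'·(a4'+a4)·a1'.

a1'

(a1'+a4')·a1'·(a4'+a4)·a1'
= (a1'+a4')·a1'·a1'
= (a1'+a4')·a1'
= a1'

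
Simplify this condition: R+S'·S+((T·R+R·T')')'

R

R+S'·S+((T·R+R·T')')'
= R+S'·S+(R')'   [distribution]
= R+S'·S+R   [double negation]
= R+R   [complement / identity]
= R   [idempotence]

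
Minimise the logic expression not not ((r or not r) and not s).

not s

not not ((r or not r) and not s)
= not not not s   [complement / identity]
= not s   [double negation]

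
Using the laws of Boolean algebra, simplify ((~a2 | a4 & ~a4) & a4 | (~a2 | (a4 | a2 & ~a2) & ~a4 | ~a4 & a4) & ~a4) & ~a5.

((~a2 | a4 & ~a4) & a4 | (~a2 | (a4 | a2 & ~a2) & ~a4 | ~a4 & a4) & ~a4) & ~a5
= ((~a2 | a4 & ~a4) & a4 | (~a2 | a4 & ~a4 | ~a4 & a4) & ~a4) & ~a5   — complement / identity
= ((~a2 | a4 & ~a4) & a4 | (~a2 | a4 & ~a4) & ~a4) & ~a5   — complement / identity
= (~a2 | a4 & ~a4) & ~a5   — distribution
= ~a2 & ~a5   — complement / identity

~a2 & ~a5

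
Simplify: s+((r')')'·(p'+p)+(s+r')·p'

s+r'

s+((r')')'·(p'+p)+(s+r')·p'
= s+((r')')'+(s+r')·p'
= s+r'+(s+r')·p'
= s+r'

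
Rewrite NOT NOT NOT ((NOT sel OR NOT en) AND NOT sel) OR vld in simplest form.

sel OR vld

NOT NOT NOT ((NOT sel OR NOT en) AND NOT sel) OR vld
= NOT NOT NOT NOT sel OR vld   — absorption
= NOT NOT sel OR vld   — double negation
= sel OR vld   — double negation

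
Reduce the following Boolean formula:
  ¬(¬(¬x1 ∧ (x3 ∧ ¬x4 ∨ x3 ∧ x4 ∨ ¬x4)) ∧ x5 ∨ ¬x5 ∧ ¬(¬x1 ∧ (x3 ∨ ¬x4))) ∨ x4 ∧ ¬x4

¬x1 ∧ (x3 ∨ ¬x4)

¬(¬(¬x1 ∧ (x3 ∧ ¬x4 ∨ x3 ∧ x4 ∨ ¬x4)) ∧ x5 ∨ ¬x5 ∧ ¬(¬x1 ∧ (x3 ∨ ¬x4))) ∨ x4 ∧ ¬x4
= ¬(¬(¬x1 ∧ (x3 ∨ ¬x4)) ∧ x5 ∨ ¬x5 ∧ ¬(¬x1 ∧ (x3 ∨ ¬x4))) ∨ x4 ∧ ¬x4   (distribution)
= ¬(¬(¬x1 ∧ (x3 ∨ ¬x4)) ∧ x5 ∨ ¬x5 ∧ ¬(¬x1 ∧ (x3 ∨ ¬x4)))   (complement / identity)
= ¬¬(¬x1 ∧ (x3 ∨ ¬x4))   (distribution)
= ¬x1 ∧ (x3 ∨ ¬x4)   (double negation)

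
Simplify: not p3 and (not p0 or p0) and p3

not p3 and (not p0 or p0) and p3
= not p3 and p3   [complement / identity]
= False   [complement]

False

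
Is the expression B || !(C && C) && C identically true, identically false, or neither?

B || !(C && C) && C
= B || !C && C   — idempotence
= B   — complement / identity
This depends on B, so it is not a constant.

neither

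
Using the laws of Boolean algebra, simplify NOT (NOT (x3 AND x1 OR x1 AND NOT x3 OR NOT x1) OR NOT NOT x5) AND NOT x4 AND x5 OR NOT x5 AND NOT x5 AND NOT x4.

NOT (NOT (x3 AND x1 OR x1 AND NOT x3 OR NOT x1) OR NOT NOT x5) AND NOT x4 AND x5 OR NOT x5 AND NOT x5 AND NOT x4
= (x3 AND x1 OR x1 AND NOT x3 OR NOT x1) AND NOT x5 AND NOT x4 AND x5 OR NOT x5 AND NOT x5 AND NOT x4   [De Morgan]
= (x1 OR NOT x1) AND NOT x5 AND NOT x4 AND x5 OR NOT x5 AND NOT x5 AND NOT x4   [distribution]
= NOT x5 AND NOT x4 AND x5 OR NOT x5 AND NOT x5 AND NOT x4   [complement / identity]
= NOT x5 AND NOT x4   [distribution]

NOT x5 AND NOT x4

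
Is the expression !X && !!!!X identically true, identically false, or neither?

!X && !!!!X
= !X && !!X   [double negation]
= !X && X   [double negation]
= false   [complement]

identically false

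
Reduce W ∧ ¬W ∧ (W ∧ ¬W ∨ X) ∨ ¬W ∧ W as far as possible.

W ∧ ¬W ∧ (W ∧ ¬W ∨ X) ∨ ¬W ∧ W
= W ∧ ¬W ∨ ¬W ∧ W
= ¬W ∧ W
= False

False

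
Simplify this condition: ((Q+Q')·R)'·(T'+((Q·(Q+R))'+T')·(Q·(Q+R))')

R'·(T'+Q')

((Q+Q')·R)'·(T'+((Q·(Q+R))'+T')·(Q·(Q+R))')
= R'·(T'+((Q·(Q+R))'+T')·(Q·(Q+R))')
= R'·(T'+(Q·(Q+R))')
= R'·(T'+Q')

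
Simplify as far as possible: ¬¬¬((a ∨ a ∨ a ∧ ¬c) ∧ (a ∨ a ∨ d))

¬¬¬((a ∨ a ∨ a ∧ ¬c) ∧ (a ∨ a ∨ d))
= ¬¬¬((a ∨ a) ∧ (a ∨ a ∨ d))   (absorption)
= ¬¬¬(a ∨ a)   (absorption)
= ¬¬¬a   (idempotence)
= ¬a   (double negation)

¬a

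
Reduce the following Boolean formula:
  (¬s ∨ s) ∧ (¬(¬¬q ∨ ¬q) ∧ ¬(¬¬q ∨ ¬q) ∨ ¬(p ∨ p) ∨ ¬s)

¬p ∨ ¬s

(¬s ∨ s) ∧ (¬(¬¬q ∨ ¬q) ∧ ¬(¬¬q ∨ ¬q) ∨ ¬(p ∨ p) ∨ ¬s)
= (¬s ∨ s) ∧ (¬(¬¬q ∨ ¬q) ∨ ¬(p ∨ p) ∨ ¬s)
= (¬s ∨ s) ∧ (¬(¬¬q ∨ ¬q) ∨ ¬p ∨ ¬s)
= (¬s ∨ s) ∧ (¬q ∧ q ∨ ¬p ∨ ¬s)
= ¬q ∧ q ∨ ¬p ∨ ¬s
= ¬p ∨ ¬s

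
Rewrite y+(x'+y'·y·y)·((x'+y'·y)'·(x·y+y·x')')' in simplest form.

y+x'

y+(x'+y'·y·y)·((x'+y'·y)'·(x·y+y·x')')'
= y+(x'+y'·y·y)·(x'+y'·y+x·y+y·x')   — De Morgan
= y+(x'+y'·y·y)·(x'+y'·y+y)   — distribution
= y+(x'+y'·y)·(x'+y'·y+y)   — idempotence
= y+x'+y'·y   — absorption
= y+x'   — complement / identity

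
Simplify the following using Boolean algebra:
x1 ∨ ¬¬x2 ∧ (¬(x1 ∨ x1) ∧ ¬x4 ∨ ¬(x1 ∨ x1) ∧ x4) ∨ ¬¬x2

x1 ∨ ¬¬x2 ∧ (¬(x1 ∨ x1) ∧ ¬x4 ∨ ¬(x1 ∨ x1) ∧ x4) ∨ ¬¬x2
= x1 ∨ ¬¬x2 ∧ ¬(x1 ∨ x1) ∨ ¬¬x2   (distribution)
= x1 ∨ ¬¬x2 ∧ ¬x1 ∨ ¬¬x2   (idempotence)
= x1 ∨ ¬¬x2   (absorption)
= x1 ∨ x2   (double negation)

x1 ∨ x2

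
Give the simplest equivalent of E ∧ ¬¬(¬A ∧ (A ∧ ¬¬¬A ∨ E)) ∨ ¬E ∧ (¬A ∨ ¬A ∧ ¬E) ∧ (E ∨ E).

E ∧ ¬¬(¬A ∧ (A ∧ ¬¬¬A ∨ E)) ∨ ¬E ∧ (¬A ∨ ¬A ∧ ¬E) ∧ (E ∨ E)
= E ∧ ¬¬(¬A ∧ (A ∧ ¬A ∨ E)) ∨ ¬E ∧ (¬A ∨ ¬A ∧ ¬E) ∧ (E ∨ E)
= E ∧ ¬¬(¬A ∧ E) ∨ ¬E ∧ (¬A ∨ ¬A ∧ ¬E) ∧ (E ∨ E)
= E ∧ ¬¬(¬A ∧ E) ∨ ¬E ∧ ¬A ∧ (E ∨ E)
= E ∧ ¬A ∧ E ∨ ¬E ∧ ¬A ∧ (E ∨ E)
= E ∧ ¬A ∧ E ∨ ¬E ∧ ¬A ∧ E
= ¬A ∧ E

¬A ∧ E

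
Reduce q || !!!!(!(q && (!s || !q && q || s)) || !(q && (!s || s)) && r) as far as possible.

q || !!!!(!(q && (!s || !q && q || s)) || !(q && (!s || s)) && r)
= q || !!(!(q && (!s || !q && q || s)) || !(q && (!s || s)) && r)
= q || !!(!(q && (!s || s)) || !(q && (!s || s)) && r)
= q || !!!(q && (!s || s))
= q || !(q && (!s || s))
= q || !q
= true

true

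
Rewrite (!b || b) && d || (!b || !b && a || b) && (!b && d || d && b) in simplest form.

(!b || b) && d || (!b || !b && a || b) && (!b && d || d && b)
= (!b || b) && d || (!b || !b && a || b) && d
= (!b || b) && d || (!b || b) && d
= (!b || b) && d
= d

d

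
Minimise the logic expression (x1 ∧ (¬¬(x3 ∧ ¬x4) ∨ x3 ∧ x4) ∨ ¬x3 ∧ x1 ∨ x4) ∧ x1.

x1

(x1 ∧ (¬¬(x3 ∧ ¬x4) ∨ x3 ∧ x4) ∨ ¬x3 ∧ x1 ∨ x4) ∧ x1
= (x1 ∧ (x3 ∧ ¬x4 ∨ x3 ∧ x4) ∨ ¬x3 ∧ x1 ∨ x4) ∧ x1   [double negation]
= (x1 ∧ x3 ∨ ¬x3 ∧ x1 ∨ x4) ∧ x1   [distribution]
= (x1 ∨ x4) ∧ x1   [distribution]
= x1   [absorption]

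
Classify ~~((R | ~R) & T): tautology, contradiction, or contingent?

contingent

~~((R | ~R) & T)
= (R | ~R) & T   [double negation]
= T   [complement / identity]
This depends on T, so it is not a constant.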